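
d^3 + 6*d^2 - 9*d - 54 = (d - 3)*(d + 3)*(d + 6)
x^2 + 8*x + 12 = (x + 2)*(x + 6)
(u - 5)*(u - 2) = u^2 - 7*u + 10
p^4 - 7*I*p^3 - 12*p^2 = p^2*(p - 4*I)*(p - 3*I)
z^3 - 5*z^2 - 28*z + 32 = (z - 8)*(z - 1)*(z + 4)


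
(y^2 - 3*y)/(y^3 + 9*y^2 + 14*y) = (y - 3)/(y^2 + 9*y + 14)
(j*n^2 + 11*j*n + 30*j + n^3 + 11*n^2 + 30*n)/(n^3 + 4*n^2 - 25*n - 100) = (j*n + 6*j + n^2 + 6*n)/(n^2 - n - 20)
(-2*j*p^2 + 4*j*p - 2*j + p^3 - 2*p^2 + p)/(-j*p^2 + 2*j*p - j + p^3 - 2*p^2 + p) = (-2*j + p)/(-j + p)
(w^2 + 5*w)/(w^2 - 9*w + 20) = w*(w + 5)/(w^2 - 9*w + 20)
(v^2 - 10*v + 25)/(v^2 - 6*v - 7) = (-v^2 + 10*v - 25)/(-v^2 + 6*v + 7)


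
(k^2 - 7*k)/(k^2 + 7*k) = (k - 7)/(k + 7)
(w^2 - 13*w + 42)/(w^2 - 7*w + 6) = (w - 7)/(w - 1)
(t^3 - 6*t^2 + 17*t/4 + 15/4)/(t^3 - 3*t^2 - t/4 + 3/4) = (2*t^2 - 13*t + 15)/(2*t^2 - 7*t + 3)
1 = 1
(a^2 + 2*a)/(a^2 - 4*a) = (a + 2)/(a - 4)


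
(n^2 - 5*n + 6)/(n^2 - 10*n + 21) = (n - 2)/(n - 7)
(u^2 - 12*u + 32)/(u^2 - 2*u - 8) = (u - 8)/(u + 2)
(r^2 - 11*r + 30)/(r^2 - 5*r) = (r - 6)/r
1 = 1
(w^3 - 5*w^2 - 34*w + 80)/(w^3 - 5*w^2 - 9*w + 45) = (w^3 - 5*w^2 - 34*w + 80)/(w^3 - 5*w^2 - 9*w + 45)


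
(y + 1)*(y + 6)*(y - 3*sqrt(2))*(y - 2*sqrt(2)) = y^4 - 5*sqrt(2)*y^3 + 7*y^3 - 35*sqrt(2)*y^2 + 18*y^2 - 30*sqrt(2)*y + 84*y + 72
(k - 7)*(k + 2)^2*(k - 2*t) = k^4 - 2*k^3*t - 3*k^3 + 6*k^2*t - 24*k^2 + 48*k*t - 28*k + 56*t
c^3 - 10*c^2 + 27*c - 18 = (c - 6)*(c - 3)*(c - 1)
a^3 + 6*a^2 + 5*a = a*(a + 1)*(a + 5)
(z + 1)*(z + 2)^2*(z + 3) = z^4 + 8*z^3 + 23*z^2 + 28*z + 12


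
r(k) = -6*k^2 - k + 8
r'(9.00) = -109.00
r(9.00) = -487.00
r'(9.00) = -109.00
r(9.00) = -487.00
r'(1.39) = -17.68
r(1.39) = -4.98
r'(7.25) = -88.00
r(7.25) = -314.62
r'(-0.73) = 7.76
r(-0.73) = 5.53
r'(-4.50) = 53.00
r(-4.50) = -109.00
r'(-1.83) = 20.96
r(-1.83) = -10.26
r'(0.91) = -11.92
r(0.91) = 2.12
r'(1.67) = -21.04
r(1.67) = -10.40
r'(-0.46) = 4.52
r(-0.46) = 7.19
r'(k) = -12*k - 1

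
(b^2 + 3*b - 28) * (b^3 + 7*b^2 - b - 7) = b^5 + 10*b^4 - 8*b^3 - 206*b^2 + 7*b + 196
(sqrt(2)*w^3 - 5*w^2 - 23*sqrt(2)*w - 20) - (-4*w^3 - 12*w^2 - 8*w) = sqrt(2)*w^3 + 4*w^3 + 7*w^2 - 23*sqrt(2)*w + 8*w - 20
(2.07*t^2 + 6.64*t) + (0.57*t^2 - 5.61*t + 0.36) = 2.64*t^2 + 1.03*t + 0.36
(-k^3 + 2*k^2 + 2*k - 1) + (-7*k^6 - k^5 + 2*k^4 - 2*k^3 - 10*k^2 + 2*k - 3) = -7*k^6 - k^5 + 2*k^4 - 3*k^3 - 8*k^2 + 4*k - 4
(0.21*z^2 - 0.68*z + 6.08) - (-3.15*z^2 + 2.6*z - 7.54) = 3.36*z^2 - 3.28*z + 13.62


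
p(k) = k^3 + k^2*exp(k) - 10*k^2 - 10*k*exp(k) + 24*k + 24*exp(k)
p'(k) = k^2*exp(k) + 3*k^2 - 8*k*exp(k) - 20*k + 14*exp(k) + 24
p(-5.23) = -541.55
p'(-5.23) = 211.10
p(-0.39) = 8.05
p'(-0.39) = 43.95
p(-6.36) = -814.17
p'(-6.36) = 272.73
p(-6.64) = -892.84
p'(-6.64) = 289.21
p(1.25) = 61.92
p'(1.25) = 23.10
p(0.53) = 42.31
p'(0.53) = 31.30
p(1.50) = 67.29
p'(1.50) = 19.80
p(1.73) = 71.44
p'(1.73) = 16.16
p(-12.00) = -3456.00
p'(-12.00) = 696.00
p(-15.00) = -5985.00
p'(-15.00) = 999.00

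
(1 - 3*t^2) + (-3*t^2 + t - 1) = -6*t^2 + t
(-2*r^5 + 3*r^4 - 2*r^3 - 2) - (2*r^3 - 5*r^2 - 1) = -2*r^5 + 3*r^4 - 4*r^3 + 5*r^2 - 1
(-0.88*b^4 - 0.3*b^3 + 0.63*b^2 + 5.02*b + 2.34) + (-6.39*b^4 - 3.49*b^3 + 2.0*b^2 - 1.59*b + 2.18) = -7.27*b^4 - 3.79*b^3 + 2.63*b^2 + 3.43*b + 4.52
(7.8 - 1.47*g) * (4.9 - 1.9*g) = 2.793*g^2 - 22.023*g + 38.22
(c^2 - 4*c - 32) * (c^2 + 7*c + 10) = c^4 + 3*c^3 - 50*c^2 - 264*c - 320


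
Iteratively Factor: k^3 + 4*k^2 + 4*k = (k + 2)*(k^2 + 2*k) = k*(k + 2)*(k + 2)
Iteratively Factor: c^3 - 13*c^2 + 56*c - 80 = (c - 5)*(c^2 - 8*c + 16) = (c - 5)*(c - 4)*(c - 4)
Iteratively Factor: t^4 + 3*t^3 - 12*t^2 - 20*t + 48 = (t - 2)*(t^3 + 5*t^2 - 2*t - 24) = (t - 2)^2*(t^2 + 7*t + 12) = (t - 2)^2*(t + 4)*(t + 3)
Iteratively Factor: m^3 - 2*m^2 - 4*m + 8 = (m + 2)*(m^2 - 4*m + 4) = (m - 2)*(m + 2)*(m - 2)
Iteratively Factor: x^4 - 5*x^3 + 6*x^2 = (x - 2)*(x^3 - 3*x^2) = x*(x - 2)*(x^2 - 3*x) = x^2*(x - 2)*(x - 3)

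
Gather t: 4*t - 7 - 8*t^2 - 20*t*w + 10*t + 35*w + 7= -8*t^2 + t*(14 - 20*w) + 35*w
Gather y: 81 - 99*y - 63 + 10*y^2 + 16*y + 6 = 10*y^2 - 83*y + 24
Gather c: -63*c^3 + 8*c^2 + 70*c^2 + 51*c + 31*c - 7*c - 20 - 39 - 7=-63*c^3 + 78*c^2 + 75*c - 66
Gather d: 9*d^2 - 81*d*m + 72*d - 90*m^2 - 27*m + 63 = 9*d^2 + d*(72 - 81*m) - 90*m^2 - 27*m + 63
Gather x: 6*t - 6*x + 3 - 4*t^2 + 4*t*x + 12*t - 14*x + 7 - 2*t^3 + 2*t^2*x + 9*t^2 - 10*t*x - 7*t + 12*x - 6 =-2*t^3 + 5*t^2 + 11*t + x*(2*t^2 - 6*t - 8) + 4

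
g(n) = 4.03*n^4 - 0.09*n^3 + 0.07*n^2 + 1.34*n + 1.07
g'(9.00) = 11732.21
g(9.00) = 26394.02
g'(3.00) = 434.57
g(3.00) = 329.72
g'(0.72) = 7.32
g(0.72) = 3.12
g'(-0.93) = -11.99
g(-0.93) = 2.97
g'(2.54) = 264.11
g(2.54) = 171.19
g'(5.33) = 2435.30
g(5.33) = 3249.05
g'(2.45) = 237.13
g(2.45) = 148.65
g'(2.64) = 296.43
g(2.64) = 199.20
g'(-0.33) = 0.69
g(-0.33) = 0.69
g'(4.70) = 1669.66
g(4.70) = 1966.08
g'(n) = 16.12*n^3 - 0.27*n^2 + 0.14*n + 1.34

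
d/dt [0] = 0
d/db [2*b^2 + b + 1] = 4*b + 1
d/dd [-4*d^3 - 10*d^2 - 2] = 4*d*(-3*d - 5)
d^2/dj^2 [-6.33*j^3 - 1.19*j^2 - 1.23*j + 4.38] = -37.98*j - 2.38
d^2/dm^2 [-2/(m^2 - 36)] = 12*(-m^2 - 12)/(m^2 - 36)^3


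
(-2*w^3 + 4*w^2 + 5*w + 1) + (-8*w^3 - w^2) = -10*w^3 + 3*w^2 + 5*w + 1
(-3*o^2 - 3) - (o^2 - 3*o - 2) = -4*o^2 + 3*o - 1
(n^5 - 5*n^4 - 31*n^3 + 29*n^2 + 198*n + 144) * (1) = n^5 - 5*n^4 - 31*n^3 + 29*n^2 + 198*n + 144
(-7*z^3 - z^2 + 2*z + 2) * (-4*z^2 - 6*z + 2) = 28*z^5 + 46*z^4 - 16*z^3 - 22*z^2 - 8*z + 4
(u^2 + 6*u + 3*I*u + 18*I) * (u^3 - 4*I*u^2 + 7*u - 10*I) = u^5 + 6*u^4 - I*u^4 + 19*u^3 - 6*I*u^3 + 114*u^2 + 11*I*u^2 + 30*u + 66*I*u + 180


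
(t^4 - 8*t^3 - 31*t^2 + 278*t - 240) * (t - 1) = t^5 - 9*t^4 - 23*t^3 + 309*t^2 - 518*t + 240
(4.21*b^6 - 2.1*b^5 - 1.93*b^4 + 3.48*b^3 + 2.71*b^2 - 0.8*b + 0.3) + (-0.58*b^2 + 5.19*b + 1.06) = 4.21*b^6 - 2.1*b^5 - 1.93*b^4 + 3.48*b^3 + 2.13*b^2 + 4.39*b + 1.36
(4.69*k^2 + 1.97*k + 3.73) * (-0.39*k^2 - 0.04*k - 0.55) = -1.8291*k^4 - 0.9559*k^3 - 4.113*k^2 - 1.2327*k - 2.0515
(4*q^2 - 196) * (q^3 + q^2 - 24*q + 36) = 4*q^5 + 4*q^4 - 292*q^3 - 52*q^2 + 4704*q - 7056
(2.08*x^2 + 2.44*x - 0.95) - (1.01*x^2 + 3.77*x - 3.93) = 1.07*x^2 - 1.33*x + 2.98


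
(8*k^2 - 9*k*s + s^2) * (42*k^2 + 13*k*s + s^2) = 336*k^4 - 274*k^3*s - 67*k^2*s^2 + 4*k*s^3 + s^4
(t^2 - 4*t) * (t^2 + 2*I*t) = t^4 - 4*t^3 + 2*I*t^3 - 8*I*t^2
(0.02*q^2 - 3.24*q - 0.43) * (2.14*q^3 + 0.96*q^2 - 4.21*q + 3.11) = 0.0428*q^5 - 6.9144*q^4 - 4.1148*q^3 + 13.2898*q^2 - 8.2661*q - 1.3373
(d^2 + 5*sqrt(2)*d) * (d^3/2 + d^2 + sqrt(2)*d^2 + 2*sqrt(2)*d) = d^5/2 + d^4 + 7*sqrt(2)*d^4/2 + 7*sqrt(2)*d^3 + 10*d^3 + 20*d^2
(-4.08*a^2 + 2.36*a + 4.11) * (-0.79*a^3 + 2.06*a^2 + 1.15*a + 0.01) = 3.2232*a^5 - 10.2692*a^4 - 3.0773*a^3 + 11.1398*a^2 + 4.7501*a + 0.0411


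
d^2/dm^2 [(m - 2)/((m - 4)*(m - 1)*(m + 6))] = 2*(3*m^5 - 9*m^4 + 11*m^3 + 6*m^2 + 228*m - 680)/(m^9 + 3*m^8 - 75*m^7 - 83*m^6 + 2094*m^5 - 1644*m^4 - 19592*m^3 + 50400*m^2 - 44928*m + 13824)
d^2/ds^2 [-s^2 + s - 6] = -2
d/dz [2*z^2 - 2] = 4*z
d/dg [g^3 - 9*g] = 3*g^2 - 9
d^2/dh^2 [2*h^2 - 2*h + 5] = 4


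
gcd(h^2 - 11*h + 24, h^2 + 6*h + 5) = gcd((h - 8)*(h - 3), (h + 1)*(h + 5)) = 1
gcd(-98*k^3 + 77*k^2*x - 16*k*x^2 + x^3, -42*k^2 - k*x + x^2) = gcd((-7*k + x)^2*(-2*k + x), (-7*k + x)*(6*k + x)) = -7*k + x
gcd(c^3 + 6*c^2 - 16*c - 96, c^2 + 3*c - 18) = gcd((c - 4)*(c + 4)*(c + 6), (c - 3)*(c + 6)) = c + 6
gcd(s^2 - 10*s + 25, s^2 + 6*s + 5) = 1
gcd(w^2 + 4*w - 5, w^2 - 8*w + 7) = w - 1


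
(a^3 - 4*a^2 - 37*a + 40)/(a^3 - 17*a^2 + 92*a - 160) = (a^2 + 4*a - 5)/(a^2 - 9*a + 20)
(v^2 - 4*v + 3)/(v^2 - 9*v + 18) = (v - 1)/(v - 6)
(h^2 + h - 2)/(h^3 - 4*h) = (h - 1)/(h*(h - 2))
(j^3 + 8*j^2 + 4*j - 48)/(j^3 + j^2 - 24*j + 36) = (j + 4)/(j - 3)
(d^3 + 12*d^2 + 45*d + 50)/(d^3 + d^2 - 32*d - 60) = (d + 5)/(d - 6)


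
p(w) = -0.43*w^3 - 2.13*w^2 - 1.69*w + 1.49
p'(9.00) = -144.52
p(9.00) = -499.72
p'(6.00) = -73.69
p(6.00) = -178.21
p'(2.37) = -19.03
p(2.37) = -20.20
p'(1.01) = -7.31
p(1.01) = -2.83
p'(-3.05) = -0.70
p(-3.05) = -0.97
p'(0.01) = -1.73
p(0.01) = 1.47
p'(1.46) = -10.66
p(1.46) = -6.86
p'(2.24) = -17.71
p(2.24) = -17.82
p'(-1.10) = 1.44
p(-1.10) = 1.34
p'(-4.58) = -9.24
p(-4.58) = 5.86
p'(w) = -1.29*w^2 - 4.26*w - 1.69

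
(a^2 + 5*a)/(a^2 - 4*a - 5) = a*(a + 5)/(a^2 - 4*a - 5)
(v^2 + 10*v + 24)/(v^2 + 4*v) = (v + 6)/v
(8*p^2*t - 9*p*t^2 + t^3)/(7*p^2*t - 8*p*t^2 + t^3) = (8*p - t)/(7*p - t)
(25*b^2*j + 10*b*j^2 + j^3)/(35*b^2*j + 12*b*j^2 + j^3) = (5*b + j)/(7*b + j)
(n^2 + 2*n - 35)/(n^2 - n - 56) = (n - 5)/(n - 8)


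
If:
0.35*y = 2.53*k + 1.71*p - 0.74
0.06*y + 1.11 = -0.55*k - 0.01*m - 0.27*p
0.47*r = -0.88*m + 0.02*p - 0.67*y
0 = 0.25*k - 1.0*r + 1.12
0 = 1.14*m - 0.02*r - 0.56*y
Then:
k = -8.72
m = 0.33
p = 13.47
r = -1.06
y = 0.71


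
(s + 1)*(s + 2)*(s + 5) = s^3 + 8*s^2 + 17*s + 10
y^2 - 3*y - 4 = (y - 4)*(y + 1)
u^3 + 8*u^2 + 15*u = u*(u + 3)*(u + 5)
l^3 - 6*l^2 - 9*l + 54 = (l - 6)*(l - 3)*(l + 3)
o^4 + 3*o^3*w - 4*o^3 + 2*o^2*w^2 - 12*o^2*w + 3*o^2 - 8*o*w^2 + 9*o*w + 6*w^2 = (o - 3)*(o - 1)*(o + w)*(o + 2*w)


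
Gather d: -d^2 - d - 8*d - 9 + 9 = -d^2 - 9*d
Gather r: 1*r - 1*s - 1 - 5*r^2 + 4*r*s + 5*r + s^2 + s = -5*r^2 + r*(4*s + 6) + s^2 - 1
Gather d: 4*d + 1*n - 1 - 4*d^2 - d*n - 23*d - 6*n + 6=-4*d^2 + d*(-n - 19) - 5*n + 5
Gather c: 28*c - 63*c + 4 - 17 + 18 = 5 - 35*c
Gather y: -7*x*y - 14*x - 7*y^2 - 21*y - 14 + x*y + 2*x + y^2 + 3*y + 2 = -12*x - 6*y^2 + y*(-6*x - 18) - 12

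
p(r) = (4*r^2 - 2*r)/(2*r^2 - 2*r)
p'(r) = (2 - 4*r)*(4*r^2 - 2*r)/(2*r^2 - 2*r)^2 + (8*r - 2)/(2*r^2 - 2*r)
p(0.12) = 0.86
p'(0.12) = -1.29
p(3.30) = 2.43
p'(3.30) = -0.19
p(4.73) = 2.27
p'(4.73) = -0.07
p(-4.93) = 1.83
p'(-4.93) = -0.03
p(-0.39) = 1.28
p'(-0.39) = -0.52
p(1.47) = 4.13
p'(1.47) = -4.53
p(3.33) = 2.43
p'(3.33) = -0.18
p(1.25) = 6.00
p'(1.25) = -16.00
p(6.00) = 2.20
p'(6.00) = -0.04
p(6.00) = 2.20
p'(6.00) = -0.04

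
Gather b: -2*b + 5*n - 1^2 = -2*b + 5*n - 1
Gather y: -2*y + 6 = 6 - 2*y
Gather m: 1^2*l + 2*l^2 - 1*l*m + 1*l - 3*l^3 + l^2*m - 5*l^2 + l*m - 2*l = -3*l^3 + l^2*m - 3*l^2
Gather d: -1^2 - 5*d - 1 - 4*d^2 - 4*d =-4*d^2 - 9*d - 2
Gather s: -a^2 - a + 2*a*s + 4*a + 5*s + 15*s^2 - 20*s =-a^2 + 3*a + 15*s^2 + s*(2*a - 15)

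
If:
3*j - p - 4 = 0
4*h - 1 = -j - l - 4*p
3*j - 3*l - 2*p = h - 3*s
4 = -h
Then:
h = -4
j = 29/12 - s/12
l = 13*s/12 + 19/12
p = 13/4 - s/4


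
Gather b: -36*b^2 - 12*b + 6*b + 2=-36*b^2 - 6*b + 2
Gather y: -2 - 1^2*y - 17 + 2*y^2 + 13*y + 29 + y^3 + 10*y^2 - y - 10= y^3 + 12*y^2 + 11*y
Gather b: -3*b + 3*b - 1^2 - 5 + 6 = 0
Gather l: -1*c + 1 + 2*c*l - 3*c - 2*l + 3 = -4*c + l*(2*c - 2) + 4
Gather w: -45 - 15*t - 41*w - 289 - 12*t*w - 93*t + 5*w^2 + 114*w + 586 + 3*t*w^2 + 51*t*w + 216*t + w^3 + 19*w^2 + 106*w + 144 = 108*t + w^3 + w^2*(3*t + 24) + w*(39*t + 179) + 396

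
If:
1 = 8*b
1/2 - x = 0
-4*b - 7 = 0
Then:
No Solution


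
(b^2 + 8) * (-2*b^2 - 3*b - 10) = -2*b^4 - 3*b^3 - 26*b^2 - 24*b - 80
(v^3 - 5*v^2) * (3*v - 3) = 3*v^4 - 18*v^3 + 15*v^2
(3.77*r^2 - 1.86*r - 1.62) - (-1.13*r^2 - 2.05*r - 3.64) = 4.9*r^2 + 0.19*r + 2.02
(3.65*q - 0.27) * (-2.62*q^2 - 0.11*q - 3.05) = -9.563*q^3 + 0.3059*q^2 - 11.1028*q + 0.8235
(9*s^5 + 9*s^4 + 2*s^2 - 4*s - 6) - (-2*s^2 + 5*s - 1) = 9*s^5 + 9*s^4 + 4*s^2 - 9*s - 5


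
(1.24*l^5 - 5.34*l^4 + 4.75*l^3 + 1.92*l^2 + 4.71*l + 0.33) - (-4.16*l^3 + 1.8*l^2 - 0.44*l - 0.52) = 1.24*l^5 - 5.34*l^4 + 8.91*l^3 + 0.12*l^2 + 5.15*l + 0.85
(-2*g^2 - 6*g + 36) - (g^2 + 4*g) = -3*g^2 - 10*g + 36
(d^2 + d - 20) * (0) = 0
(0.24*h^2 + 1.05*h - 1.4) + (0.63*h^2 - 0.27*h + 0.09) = 0.87*h^2 + 0.78*h - 1.31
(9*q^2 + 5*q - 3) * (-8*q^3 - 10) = -72*q^5 - 40*q^4 + 24*q^3 - 90*q^2 - 50*q + 30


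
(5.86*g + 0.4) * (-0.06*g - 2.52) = -0.3516*g^2 - 14.7912*g - 1.008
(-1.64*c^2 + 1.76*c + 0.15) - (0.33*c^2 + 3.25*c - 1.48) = -1.97*c^2 - 1.49*c + 1.63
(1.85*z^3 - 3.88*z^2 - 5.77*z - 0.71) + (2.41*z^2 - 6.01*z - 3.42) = 1.85*z^3 - 1.47*z^2 - 11.78*z - 4.13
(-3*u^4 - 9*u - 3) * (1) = -3*u^4 - 9*u - 3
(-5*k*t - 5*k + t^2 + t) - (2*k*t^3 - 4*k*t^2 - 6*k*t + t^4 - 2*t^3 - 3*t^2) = -2*k*t^3 + 4*k*t^2 + k*t - 5*k - t^4 + 2*t^3 + 4*t^2 + t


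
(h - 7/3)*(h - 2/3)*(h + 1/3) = h^3 - 8*h^2/3 + 5*h/9 + 14/27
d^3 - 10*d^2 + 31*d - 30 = (d - 5)*(d - 3)*(d - 2)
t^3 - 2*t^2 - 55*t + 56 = (t - 8)*(t - 1)*(t + 7)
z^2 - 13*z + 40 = (z - 8)*(z - 5)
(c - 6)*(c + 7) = c^2 + c - 42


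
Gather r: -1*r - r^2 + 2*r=-r^2 + r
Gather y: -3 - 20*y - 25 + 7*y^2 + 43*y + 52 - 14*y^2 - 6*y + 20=-7*y^2 + 17*y + 44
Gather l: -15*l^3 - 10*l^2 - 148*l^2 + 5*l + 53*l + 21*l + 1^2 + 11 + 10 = -15*l^3 - 158*l^2 + 79*l + 22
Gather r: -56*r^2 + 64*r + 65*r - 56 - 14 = -56*r^2 + 129*r - 70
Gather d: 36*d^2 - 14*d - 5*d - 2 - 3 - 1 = 36*d^2 - 19*d - 6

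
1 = 1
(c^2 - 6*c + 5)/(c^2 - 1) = (c - 5)/(c + 1)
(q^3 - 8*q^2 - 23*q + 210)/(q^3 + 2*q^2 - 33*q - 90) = (q - 7)/(q + 3)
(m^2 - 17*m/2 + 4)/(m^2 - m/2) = (m - 8)/m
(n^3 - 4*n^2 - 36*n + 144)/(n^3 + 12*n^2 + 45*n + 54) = (n^2 - 10*n + 24)/(n^2 + 6*n + 9)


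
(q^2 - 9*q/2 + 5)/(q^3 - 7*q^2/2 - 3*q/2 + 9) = (2*q - 5)/(2*q^2 - 3*q - 9)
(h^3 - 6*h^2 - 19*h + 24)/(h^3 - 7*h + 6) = (h - 8)/(h - 2)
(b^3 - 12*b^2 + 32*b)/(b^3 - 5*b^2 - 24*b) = (b - 4)/(b + 3)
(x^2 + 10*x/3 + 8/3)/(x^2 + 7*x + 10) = (x + 4/3)/(x + 5)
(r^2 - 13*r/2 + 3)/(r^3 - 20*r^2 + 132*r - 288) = (r - 1/2)/(r^2 - 14*r + 48)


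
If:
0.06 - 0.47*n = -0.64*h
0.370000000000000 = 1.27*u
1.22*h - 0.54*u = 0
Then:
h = 0.13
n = 0.30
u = 0.29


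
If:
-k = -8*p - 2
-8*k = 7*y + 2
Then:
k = -7*y/8 - 1/4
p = -7*y/64 - 9/32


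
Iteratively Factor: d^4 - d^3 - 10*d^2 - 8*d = (d - 4)*(d^3 + 3*d^2 + 2*d) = d*(d - 4)*(d^2 + 3*d + 2) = d*(d - 4)*(d + 2)*(d + 1)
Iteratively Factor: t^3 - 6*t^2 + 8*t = (t)*(t^2 - 6*t + 8) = t*(t - 4)*(t - 2)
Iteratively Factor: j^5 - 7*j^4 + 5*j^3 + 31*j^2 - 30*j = (j + 2)*(j^4 - 9*j^3 + 23*j^2 - 15*j) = j*(j + 2)*(j^3 - 9*j^2 + 23*j - 15) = j*(j - 3)*(j + 2)*(j^2 - 6*j + 5) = j*(j - 3)*(j - 1)*(j + 2)*(j - 5)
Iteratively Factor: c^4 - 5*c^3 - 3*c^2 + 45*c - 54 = (c - 2)*(c^3 - 3*c^2 - 9*c + 27) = (c - 3)*(c - 2)*(c^2 - 9) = (c - 3)*(c - 2)*(c + 3)*(c - 3)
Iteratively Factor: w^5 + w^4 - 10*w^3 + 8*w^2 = (w + 4)*(w^4 - 3*w^3 + 2*w^2) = w*(w + 4)*(w^3 - 3*w^2 + 2*w) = w*(w - 1)*(w + 4)*(w^2 - 2*w) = w^2*(w - 1)*(w + 4)*(w - 2)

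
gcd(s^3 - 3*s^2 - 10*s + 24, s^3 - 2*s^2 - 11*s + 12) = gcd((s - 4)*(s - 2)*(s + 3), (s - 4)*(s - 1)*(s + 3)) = s^2 - s - 12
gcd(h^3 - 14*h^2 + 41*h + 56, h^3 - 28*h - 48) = 1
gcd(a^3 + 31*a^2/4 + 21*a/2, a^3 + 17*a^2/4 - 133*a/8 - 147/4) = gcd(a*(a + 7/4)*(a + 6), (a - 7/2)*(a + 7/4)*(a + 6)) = a^2 + 31*a/4 + 21/2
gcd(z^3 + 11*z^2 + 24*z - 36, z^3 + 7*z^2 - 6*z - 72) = z + 6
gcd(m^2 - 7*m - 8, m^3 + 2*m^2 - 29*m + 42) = 1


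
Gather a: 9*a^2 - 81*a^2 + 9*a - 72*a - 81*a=-72*a^2 - 144*a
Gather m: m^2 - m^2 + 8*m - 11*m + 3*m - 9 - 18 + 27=0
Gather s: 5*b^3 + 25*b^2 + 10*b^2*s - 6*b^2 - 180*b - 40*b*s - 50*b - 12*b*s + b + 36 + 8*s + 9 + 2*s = 5*b^3 + 19*b^2 - 229*b + s*(10*b^2 - 52*b + 10) + 45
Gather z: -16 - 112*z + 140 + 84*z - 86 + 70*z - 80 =42*z - 42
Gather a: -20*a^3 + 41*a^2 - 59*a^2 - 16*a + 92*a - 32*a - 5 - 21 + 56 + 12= -20*a^3 - 18*a^2 + 44*a + 42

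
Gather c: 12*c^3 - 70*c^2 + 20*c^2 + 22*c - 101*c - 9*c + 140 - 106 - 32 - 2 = 12*c^3 - 50*c^2 - 88*c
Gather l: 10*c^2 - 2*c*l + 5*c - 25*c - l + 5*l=10*c^2 - 20*c + l*(4 - 2*c)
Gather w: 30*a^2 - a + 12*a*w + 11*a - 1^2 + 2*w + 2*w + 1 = 30*a^2 + 10*a + w*(12*a + 4)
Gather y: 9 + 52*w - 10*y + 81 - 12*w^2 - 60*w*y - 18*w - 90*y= -12*w^2 + 34*w + y*(-60*w - 100) + 90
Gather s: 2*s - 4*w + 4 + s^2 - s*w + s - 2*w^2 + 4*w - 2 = s^2 + s*(3 - w) - 2*w^2 + 2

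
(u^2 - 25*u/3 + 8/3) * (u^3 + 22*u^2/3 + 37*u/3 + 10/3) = u^5 - u^4 - 415*u^3/9 - 719*u^2/9 + 46*u/9 + 80/9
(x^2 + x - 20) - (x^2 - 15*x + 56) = 16*x - 76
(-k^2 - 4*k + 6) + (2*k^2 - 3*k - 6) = k^2 - 7*k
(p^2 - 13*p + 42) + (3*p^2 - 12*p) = 4*p^2 - 25*p + 42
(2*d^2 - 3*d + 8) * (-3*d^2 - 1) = -6*d^4 + 9*d^3 - 26*d^2 + 3*d - 8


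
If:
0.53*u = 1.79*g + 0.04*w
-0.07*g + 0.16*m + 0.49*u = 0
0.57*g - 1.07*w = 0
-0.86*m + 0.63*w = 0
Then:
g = 0.00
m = 0.00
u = 0.00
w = 0.00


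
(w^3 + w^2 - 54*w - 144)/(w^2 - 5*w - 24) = w + 6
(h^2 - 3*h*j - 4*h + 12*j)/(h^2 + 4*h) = (h^2 - 3*h*j - 4*h + 12*j)/(h*(h + 4))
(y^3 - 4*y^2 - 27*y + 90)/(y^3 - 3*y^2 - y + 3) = (y^2 - y - 30)/(y^2 - 1)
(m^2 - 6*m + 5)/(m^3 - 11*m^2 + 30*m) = (m - 1)/(m*(m - 6))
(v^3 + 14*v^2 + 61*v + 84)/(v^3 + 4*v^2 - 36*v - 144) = (v^2 + 10*v + 21)/(v^2 - 36)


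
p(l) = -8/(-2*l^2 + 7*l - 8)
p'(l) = -8*(4*l - 7)/(-2*l^2 + 7*l - 8)^2 = 8*(7 - 4*l)/(2*l^2 - 7*l + 8)^2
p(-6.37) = 0.06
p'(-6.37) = 0.01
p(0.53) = 1.65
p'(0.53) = 1.66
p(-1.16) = 0.43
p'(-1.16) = 0.26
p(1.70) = 4.26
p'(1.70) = 0.45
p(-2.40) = 0.22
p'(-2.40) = 0.10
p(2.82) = 1.92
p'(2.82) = -1.97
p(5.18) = 0.31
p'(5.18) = -0.17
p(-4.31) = 0.11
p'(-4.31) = 0.03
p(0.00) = 1.00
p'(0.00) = 0.88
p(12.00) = 0.04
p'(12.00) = -0.00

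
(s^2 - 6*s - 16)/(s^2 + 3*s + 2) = (s - 8)/(s + 1)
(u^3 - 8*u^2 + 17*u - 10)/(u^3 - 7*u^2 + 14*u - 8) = (u - 5)/(u - 4)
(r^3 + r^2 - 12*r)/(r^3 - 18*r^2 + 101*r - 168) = r*(r + 4)/(r^2 - 15*r + 56)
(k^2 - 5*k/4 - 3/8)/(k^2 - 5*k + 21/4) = (4*k + 1)/(2*(2*k - 7))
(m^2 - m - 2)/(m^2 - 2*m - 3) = (m - 2)/(m - 3)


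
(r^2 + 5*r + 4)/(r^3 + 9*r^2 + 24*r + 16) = 1/(r + 4)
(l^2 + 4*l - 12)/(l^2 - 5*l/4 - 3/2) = 4*(l + 6)/(4*l + 3)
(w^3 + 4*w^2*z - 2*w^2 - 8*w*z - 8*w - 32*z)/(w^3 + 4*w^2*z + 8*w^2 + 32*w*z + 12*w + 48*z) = (w - 4)/(w + 6)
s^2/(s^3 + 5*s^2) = 1/(s + 5)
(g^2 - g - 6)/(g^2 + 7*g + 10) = (g - 3)/(g + 5)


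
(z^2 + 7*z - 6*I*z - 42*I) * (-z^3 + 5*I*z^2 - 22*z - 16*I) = -z^5 - 7*z^4 + 11*I*z^4 + 8*z^3 + 77*I*z^3 + 56*z^2 + 116*I*z^2 - 96*z + 812*I*z - 672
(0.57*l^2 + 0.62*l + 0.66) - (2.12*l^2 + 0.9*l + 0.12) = -1.55*l^2 - 0.28*l + 0.54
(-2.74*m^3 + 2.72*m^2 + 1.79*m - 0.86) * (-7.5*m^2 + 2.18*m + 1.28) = 20.55*m^5 - 26.3732*m^4 - 11.0026*m^3 + 13.8338*m^2 + 0.4164*m - 1.1008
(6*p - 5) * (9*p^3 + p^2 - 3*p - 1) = 54*p^4 - 39*p^3 - 23*p^2 + 9*p + 5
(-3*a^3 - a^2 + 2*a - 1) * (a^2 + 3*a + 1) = -3*a^5 - 10*a^4 - 4*a^3 + 4*a^2 - a - 1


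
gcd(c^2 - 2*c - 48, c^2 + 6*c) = c + 6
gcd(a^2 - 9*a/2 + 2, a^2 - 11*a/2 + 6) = a - 4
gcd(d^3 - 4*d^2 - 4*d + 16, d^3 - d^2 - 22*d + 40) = d^2 - 6*d + 8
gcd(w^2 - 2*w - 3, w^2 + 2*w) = 1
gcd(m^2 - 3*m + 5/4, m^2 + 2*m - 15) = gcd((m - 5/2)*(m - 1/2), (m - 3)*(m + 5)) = 1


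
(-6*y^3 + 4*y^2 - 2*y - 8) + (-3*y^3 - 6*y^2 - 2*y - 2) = -9*y^3 - 2*y^2 - 4*y - 10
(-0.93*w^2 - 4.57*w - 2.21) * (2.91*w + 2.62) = -2.7063*w^3 - 15.7353*w^2 - 18.4045*w - 5.7902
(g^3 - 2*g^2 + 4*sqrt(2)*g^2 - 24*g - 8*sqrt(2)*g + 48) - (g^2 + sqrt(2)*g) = g^3 - 3*g^2 + 4*sqrt(2)*g^2 - 24*g - 9*sqrt(2)*g + 48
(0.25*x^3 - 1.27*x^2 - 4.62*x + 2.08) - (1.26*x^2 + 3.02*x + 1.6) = 0.25*x^3 - 2.53*x^2 - 7.64*x + 0.48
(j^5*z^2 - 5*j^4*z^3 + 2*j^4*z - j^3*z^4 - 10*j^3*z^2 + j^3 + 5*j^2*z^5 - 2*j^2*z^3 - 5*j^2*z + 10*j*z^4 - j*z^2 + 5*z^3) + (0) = j^5*z^2 - 5*j^4*z^3 + 2*j^4*z - j^3*z^4 - 10*j^3*z^2 + j^3 + 5*j^2*z^5 - 2*j^2*z^3 - 5*j^2*z + 10*j*z^4 - j*z^2 + 5*z^3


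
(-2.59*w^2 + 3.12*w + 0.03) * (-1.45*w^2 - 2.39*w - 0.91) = 3.7555*w^4 + 1.6661*w^3 - 5.1434*w^2 - 2.9109*w - 0.0273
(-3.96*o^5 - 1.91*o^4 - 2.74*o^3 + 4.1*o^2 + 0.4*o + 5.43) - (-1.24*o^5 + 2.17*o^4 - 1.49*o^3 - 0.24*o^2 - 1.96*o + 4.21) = -2.72*o^5 - 4.08*o^4 - 1.25*o^3 + 4.34*o^2 + 2.36*o + 1.22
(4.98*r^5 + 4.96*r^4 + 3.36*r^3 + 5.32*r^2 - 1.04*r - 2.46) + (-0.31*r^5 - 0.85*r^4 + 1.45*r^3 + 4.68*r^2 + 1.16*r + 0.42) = 4.67*r^5 + 4.11*r^4 + 4.81*r^3 + 10.0*r^2 + 0.12*r - 2.04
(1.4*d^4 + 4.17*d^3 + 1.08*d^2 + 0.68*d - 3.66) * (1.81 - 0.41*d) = -0.574*d^5 + 0.8243*d^4 + 7.1049*d^3 + 1.676*d^2 + 2.7314*d - 6.6246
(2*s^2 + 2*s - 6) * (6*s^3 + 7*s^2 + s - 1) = 12*s^5 + 26*s^4 - 20*s^3 - 42*s^2 - 8*s + 6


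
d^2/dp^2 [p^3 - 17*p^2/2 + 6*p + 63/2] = 6*p - 17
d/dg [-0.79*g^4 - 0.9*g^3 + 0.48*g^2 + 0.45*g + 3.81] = -3.16*g^3 - 2.7*g^2 + 0.96*g + 0.45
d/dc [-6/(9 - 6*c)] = -4/(2*c - 3)^2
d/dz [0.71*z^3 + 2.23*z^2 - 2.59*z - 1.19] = 2.13*z^2 + 4.46*z - 2.59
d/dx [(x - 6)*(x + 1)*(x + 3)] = 3*x^2 - 4*x - 21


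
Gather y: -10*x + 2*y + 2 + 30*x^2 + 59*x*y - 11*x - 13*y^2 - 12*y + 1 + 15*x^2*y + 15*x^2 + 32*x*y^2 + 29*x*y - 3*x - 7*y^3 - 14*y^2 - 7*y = 45*x^2 - 24*x - 7*y^3 + y^2*(32*x - 27) + y*(15*x^2 + 88*x - 17) + 3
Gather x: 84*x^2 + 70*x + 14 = 84*x^2 + 70*x + 14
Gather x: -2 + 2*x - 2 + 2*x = 4*x - 4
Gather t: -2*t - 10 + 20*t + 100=18*t + 90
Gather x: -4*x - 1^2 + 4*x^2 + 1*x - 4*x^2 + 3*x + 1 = 0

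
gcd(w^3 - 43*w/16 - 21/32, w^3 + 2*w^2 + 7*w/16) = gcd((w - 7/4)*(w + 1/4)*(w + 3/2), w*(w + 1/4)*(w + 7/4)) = w + 1/4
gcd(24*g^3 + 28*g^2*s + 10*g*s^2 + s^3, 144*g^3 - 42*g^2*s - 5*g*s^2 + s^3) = 6*g + s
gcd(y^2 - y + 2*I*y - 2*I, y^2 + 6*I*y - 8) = y + 2*I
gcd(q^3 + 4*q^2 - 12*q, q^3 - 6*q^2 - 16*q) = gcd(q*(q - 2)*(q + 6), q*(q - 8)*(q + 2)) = q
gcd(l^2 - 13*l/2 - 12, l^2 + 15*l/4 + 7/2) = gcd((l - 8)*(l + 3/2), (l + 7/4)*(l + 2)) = 1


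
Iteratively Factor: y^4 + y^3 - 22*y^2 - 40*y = (y - 5)*(y^3 + 6*y^2 + 8*y) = (y - 5)*(y + 4)*(y^2 + 2*y) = y*(y - 5)*(y + 4)*(y + 2)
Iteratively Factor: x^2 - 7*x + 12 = (x - 4)*(x - 3)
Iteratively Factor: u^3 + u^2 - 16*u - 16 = (u + 4)*(u^2 - 3*u - 4) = (u - 4)*(u + 4)*(u + 1)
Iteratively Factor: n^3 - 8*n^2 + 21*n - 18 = (n - 3)*(n^2 - 5*n + 6) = (n - 3)^2*(n - 2)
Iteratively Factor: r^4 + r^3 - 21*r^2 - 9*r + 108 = (r - 3)*(r^3 + 4*r^2 - 9*r - 36) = (r - 3)^2*(r^2 + 7*r + 12) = (r - 3)^2*(r + 4)*(r + 3)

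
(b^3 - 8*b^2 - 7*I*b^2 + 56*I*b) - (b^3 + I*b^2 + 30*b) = -8*b^2 - 8*I*b^2 - 30*b + 56*I*b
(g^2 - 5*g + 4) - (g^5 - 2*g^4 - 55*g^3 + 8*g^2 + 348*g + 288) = -g^5 + 2*g^4 + 55*g^3 - 7*g^2 - 353*g - 284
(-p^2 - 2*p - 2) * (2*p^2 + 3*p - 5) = -2*p^4 - 7*p^3 - 5*p^2 + 4*p + 10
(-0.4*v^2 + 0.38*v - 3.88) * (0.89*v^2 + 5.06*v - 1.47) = -0.356*v^4 - 1.6858*v^3 - 0.9424*v^2 - 20.1914*v + 5.7036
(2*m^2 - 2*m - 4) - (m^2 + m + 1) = m^2 - 3*m - 5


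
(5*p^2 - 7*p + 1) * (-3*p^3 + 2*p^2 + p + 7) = -15*p^5 + 31*p^4 - 12*p^3 + 30*p^2 - 48*p + 7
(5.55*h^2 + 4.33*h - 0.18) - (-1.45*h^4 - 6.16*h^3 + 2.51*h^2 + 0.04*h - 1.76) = 1.45*h^4 + 6.16*h^3 + 3.04*h^2 + 4.29*h + 1.58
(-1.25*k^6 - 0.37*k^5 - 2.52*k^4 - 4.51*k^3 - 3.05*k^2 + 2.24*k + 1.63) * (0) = 0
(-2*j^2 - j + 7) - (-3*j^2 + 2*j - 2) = j^2 - 3*j + 9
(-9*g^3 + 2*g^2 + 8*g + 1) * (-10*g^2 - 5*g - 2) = 90*g^5 + 25*g^4 - 72*g^3 - 54*g^2 - 21*g - 2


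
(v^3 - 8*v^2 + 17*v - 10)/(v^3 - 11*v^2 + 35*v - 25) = (v - 2)/(v - 5)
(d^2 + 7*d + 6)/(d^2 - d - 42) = (d + 1)/(d - 7)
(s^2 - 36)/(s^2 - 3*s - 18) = (s + 6)/(s + 3)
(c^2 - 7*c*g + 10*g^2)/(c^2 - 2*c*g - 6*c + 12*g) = (c - 5*g)/(c - 6)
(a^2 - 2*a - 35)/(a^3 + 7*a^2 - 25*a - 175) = (a - 7)/(a^2 + 2*a - 35)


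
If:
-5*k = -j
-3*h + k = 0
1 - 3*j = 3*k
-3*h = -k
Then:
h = 1/54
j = 5/18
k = 1/18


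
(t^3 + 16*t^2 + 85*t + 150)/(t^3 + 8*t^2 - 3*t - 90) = (t + 5)/(t - 3)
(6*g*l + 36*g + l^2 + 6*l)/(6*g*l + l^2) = (l + 6)/l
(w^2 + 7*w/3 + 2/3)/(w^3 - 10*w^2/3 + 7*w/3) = (3*w^2 + 7*w + 2)/(w*(3*w^2 - 10*w + 7))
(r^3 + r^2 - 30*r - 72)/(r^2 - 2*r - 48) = (-r^3 - r^2 + 30*r + 72)/(-r^2 + 2*r + 48)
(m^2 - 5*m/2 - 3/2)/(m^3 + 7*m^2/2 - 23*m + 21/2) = (2*m + 1)/(2*m^2 + 13*m - 7)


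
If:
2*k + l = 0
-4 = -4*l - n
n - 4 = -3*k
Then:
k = 0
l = 0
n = 4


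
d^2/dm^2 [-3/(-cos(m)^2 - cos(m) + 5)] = 3*(-4*sin(m)^4 + 23*sin(m)^2 - 5*cos(m)/4 - 3*cos(3*m)/4 - 7)/(-sin(m)^2 + cos(m) - 4)^3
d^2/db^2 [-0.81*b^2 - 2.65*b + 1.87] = -1.62000000000000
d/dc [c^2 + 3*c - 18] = 2*c + 3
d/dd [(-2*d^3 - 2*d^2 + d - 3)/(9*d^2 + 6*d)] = (-6*d^4 - 8*d^3 - 7*d^2 + 18*d + 6)/(3*d^2*(9*d^2 + 12*d + 4))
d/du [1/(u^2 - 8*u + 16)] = 2*(4 - u)/(u^2 - 8*u + 16)^2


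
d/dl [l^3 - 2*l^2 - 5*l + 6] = 3*l^2 - 4*l - 5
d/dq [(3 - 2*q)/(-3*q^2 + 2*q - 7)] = 2*(-3*q^2 + 9*q + 4)/(9*q^4 - 12*q^3 + 46*q^2 - 28*q + 49)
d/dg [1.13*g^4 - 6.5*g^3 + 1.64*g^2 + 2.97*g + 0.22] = 4.52*g^3 - 19.5*g^2 + 3.28*g + 2.97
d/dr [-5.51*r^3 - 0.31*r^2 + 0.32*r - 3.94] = -16.53*r^2 - 0.62*r + 0.32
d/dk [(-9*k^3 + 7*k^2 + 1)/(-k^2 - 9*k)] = (9*k^4 + 162*k^3 - 63*k^2 + 2*k + 9)/(k^2*(k^2 + 18*k + 81))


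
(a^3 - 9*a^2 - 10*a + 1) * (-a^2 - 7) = -a^5 + 9*a^4 + 3*a^3 + 62*a^2 + 70*a - 7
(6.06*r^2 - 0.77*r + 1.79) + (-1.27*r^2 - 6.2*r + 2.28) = 4.79*r^2 - 6.97*r + 4.07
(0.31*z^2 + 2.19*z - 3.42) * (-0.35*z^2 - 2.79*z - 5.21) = -0.1085*z^4 - 1.6314*z^3 - 6.5282*z^2 - 1.8681*z + 17.8182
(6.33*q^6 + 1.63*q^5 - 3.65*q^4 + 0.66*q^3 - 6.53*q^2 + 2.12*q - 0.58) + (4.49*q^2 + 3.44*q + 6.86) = 6.33*q^6 + 1.63*q^5 - 3.65*q^4 + 0.66*q^3 - 2.04*q^2 + 5.56*q + 6.28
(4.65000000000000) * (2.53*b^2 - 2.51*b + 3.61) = 11.7645*b^2 - 11.6715*b + 16.7865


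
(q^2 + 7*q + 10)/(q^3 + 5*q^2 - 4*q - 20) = 1/(q - 2)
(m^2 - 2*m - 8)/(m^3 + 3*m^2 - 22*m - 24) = (m + 2)/(m^2 + 7*m + 6)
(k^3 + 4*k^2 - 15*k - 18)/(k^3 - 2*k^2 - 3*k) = (k + 6)/k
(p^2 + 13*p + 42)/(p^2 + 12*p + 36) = (p + 7)/(p + 6)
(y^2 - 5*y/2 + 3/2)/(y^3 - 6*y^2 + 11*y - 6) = (y - 3/2)/(y^2 - 5*y + 6)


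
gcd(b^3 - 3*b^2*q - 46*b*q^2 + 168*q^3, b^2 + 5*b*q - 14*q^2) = b + 7*q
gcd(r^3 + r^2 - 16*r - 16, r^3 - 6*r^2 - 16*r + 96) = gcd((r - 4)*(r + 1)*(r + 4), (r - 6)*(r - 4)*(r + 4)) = r^2 - 16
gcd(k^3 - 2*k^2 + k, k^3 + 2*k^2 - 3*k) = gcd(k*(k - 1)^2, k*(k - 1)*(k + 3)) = k^2 - k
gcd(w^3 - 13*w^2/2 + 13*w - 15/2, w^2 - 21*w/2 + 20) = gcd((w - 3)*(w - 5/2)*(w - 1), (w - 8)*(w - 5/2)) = w - 5/2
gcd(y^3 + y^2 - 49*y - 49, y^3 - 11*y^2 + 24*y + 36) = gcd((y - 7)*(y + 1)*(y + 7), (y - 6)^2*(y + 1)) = y + 1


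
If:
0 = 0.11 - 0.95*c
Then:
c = 0.12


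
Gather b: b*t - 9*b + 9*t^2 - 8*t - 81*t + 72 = b*(t - 9) + 9*t^2 - 89*t + 72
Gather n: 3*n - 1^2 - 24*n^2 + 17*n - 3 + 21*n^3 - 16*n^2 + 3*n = 21*n^3 - 40*n^2 + 23*n - 4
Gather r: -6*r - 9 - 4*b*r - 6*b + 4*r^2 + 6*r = -4*b*r - 6*b + 4*r^2 - 9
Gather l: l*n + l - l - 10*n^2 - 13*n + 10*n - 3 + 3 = l*n - 10*n^2 - 3*n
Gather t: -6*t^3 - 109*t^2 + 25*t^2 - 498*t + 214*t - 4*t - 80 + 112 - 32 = -6*t^3 - 84*t^2 - 288*t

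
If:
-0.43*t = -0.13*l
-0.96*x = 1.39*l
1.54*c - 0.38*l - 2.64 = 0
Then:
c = 1.71428571428571 - 0.170419508549005*x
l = -0.690647482014389*x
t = -0.208800401539234*x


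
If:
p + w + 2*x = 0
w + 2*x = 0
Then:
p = 0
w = -2*x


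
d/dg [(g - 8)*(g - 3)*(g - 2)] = 3*g^2 - 26*g + 46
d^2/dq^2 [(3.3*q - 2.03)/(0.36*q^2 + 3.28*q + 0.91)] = ((0.72*q + 3.28)*(1.44*q + 6.56)*(3.3*q - 2.03) - (7.128*q + 20.1864)*(0.36*q^2 + 3.28*q + 0.91))/(0.36*q^2 + 3.28*q + 0.91)^3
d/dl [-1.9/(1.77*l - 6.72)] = 3.363/(1.77*l - 6.72)^2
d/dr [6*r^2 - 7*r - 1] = 12*r - 7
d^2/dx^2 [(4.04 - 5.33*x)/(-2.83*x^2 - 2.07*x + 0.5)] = ((0.800200000000004 - 90.5034*x)*(2.83*x^2 + 2.07*x - 0.5) + (5.33*x - 4.04)*(5.66*x + 2.07)*(11.32*x + 4.14))/(2.83*x^2 + 2.07*x - 0.5)^3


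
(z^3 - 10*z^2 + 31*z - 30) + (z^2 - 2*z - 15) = z^3 - 9*z^2 + 29*z - 45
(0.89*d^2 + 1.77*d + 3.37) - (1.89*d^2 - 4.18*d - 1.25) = -1.0*d^2 + 5.95*d + 4.62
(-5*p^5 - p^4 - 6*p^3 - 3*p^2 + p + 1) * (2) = -10*p^5 - 2*p^4 - 12*p^3 - 6*p^2 + 2*p + 2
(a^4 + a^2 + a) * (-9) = -9*a^4 - 9*a^2 - 9*a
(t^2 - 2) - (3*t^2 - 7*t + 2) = -2*t^2 + 7*t - 4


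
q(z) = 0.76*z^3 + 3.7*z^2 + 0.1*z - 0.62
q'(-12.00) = 239.62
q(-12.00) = -782.30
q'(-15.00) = 402.10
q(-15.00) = -1734.62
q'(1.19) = 12.13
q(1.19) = 6.02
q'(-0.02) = -0.05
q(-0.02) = -0.62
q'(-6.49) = 48.11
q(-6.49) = -53.18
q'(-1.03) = -5.10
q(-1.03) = 2.37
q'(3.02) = 43.24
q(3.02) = 54.36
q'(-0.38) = -2.38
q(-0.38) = -0.17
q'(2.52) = 33.23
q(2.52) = 35.29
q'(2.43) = 31.55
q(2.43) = 32.38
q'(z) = 2.28*z^2 + 7.4*z + 0.1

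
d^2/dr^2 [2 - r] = 0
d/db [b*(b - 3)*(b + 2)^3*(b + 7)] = 6*b^5 + 50*b^4 + 60*b^3 - 210*b^2 - 440*b - 168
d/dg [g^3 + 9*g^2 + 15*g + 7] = 3*g^2 + 18*g + 15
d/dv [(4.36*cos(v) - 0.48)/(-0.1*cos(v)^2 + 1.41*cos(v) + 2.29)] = (-0.436*cos(v)^2 + 0.096*cos(v) - 10.6612)*sin(v)/(0.01*cos(v)^4 - 0.282*cos(v)^3 + 1.5301*cos(v)^2 + 6.4578*cos(v) + 5.2441)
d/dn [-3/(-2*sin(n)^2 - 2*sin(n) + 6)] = -3*(2*sin(n) + 1)*cos(n)/(2*(sin(n)^2 + sin(n) - 3)^2)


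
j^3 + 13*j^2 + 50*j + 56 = (j + 2)*(j + 4)*(j + 7)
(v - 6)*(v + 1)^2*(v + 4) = v^4 - 27*v^2 - 50*v - 24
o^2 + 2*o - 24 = (o - 4)*(o + 6)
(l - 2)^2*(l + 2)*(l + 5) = l^4 + 3*l^3 - 14*l^2 - 12*l + 40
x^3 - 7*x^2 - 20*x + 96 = (x - 8)*(x - 3)*(x + 4)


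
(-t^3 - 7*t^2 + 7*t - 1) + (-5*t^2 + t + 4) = -t^3 - 12*t^2 + 8*t + 3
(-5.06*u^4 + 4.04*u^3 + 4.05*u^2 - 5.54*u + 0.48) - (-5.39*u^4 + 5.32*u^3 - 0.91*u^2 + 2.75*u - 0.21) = 0.33*u^4 - 1.28*u^3 + 4.96*u^2 - 8.29*u + 0.69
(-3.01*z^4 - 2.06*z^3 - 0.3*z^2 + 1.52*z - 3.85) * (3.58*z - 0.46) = -10.7758*z^5 - 5.9902*z^4 - 0.1264*z^3 + 5.5796*z^2 - 14.4822*z + 1.771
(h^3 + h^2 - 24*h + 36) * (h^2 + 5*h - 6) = h^5 + 6*h^4 - 25*h^3 - 90*h^2 + 324*h - 216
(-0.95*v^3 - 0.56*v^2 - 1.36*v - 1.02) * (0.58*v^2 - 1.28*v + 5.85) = -0.551*v^5 + 0.8912*v^4 - 5.6295*v^3 - 2.1268*v^2 - 6.6504*v - 5.967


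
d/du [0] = 0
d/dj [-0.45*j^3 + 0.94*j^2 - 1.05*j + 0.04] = -1.35*j^2 + 1.88*j - 1.05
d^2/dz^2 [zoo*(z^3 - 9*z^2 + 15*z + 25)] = zoo*(z - 3)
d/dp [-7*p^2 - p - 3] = -14*p - 1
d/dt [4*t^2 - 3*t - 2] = 8*t - 3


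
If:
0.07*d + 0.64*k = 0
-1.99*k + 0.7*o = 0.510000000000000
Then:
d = 2.34314429289304 - 3.21608040201005*o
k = 0.351758793969849*o - 0.256281407035176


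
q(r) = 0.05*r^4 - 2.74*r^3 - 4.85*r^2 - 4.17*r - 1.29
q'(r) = 0.2*r^3 - 8.22*r^2 - 9.7*r - 4.17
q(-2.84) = 37.45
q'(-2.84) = -47.50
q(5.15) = -490.49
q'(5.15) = -244.82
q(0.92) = -11.33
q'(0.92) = -19.90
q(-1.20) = 1.57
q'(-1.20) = -4.71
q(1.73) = -36.76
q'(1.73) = -44.52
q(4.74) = -396.58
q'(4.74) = -213.53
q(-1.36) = 2.47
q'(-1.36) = -6.68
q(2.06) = -53.51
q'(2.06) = -57.29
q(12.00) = -4447.65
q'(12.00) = -958.65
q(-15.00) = 10748.76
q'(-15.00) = -2383.17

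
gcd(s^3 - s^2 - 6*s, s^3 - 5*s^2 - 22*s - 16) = s + 2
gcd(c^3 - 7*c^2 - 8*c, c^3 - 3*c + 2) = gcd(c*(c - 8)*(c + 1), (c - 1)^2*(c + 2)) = 1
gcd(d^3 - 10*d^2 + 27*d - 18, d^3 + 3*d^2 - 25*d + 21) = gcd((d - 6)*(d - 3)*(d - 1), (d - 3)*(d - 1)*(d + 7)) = d^2 - 4*d + 3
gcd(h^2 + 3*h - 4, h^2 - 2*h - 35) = 1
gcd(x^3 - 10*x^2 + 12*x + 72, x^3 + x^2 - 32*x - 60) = x^2 - 4*x - 12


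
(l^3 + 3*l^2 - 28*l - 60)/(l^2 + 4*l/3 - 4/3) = 3*(l^2 + l - 30)/(3*l - 2)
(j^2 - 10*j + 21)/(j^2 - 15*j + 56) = (j - 3)/(j - 8)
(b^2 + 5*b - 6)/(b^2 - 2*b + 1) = (b + 6)/(b - 1)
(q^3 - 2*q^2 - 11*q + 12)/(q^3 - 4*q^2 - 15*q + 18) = (q - 4)/(q - 6)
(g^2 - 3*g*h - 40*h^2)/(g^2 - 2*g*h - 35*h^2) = (g - 8*h)/(g - 7*h)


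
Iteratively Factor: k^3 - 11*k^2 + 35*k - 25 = (k - 5)*(k^2 - 6*k + 5) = (k - 5)^2*(k - 1)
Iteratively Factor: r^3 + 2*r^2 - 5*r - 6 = (r + 1)*(r^2 + r - 6) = (r + 1)*(r + 3)*(r - 2)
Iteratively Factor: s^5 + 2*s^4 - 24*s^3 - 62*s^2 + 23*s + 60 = (s + 4)*(s^4 - 2*s^3 - 16*s^2 + 2*s + 15) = (s + 1)*(s + 4)*(s^3 - 3*s^2 - 13*s + 15) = (s + 1)*(s + 3)*(s + 4)*(s^2 - 6*s + 5) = (s - 5)*(s + 1)*(s + 3)*(s + 4)*(s - 1)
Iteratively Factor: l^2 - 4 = (l - 2)*(l + 2)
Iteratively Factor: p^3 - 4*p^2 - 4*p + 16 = (p + 2)*(p^2 - 6*p + 8) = (p - 4)*(p + 2)*(p - 2)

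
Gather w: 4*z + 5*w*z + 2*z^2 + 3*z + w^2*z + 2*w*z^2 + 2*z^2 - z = w^2*z + w*(2*z^2 + 5*z) + 4*z^2 + 6*z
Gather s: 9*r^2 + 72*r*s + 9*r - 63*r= 9*r^2 + 72*r*s - 54*r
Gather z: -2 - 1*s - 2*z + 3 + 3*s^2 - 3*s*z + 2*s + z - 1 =3*s^2 + s + z*(-3*s - 1)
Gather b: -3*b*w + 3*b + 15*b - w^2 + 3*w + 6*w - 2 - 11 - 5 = b*(18 - 3*w) - w^2 + 9*w - 18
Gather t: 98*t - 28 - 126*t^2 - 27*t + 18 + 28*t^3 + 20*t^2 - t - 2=28*t^3 - 106*t^2 + 70*t - 12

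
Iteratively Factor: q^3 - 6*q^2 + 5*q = (q)*(q^2 - 6*q + 5) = q*(q - 5)*(q - 1)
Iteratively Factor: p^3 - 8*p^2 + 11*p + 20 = (p - 4)*(p^2 - 4*p - 5) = (p - 5)*(p - 4)*(p + 1)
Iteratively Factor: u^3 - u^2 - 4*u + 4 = (u + 2)*(u^2 - 3*u + 2) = (u - 2)*(u + 2)*(u - 1)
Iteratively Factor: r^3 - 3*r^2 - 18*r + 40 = (r - 5)*(r^2 + 2*r - 8) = (r - 5)*(r + 4)*(r - 2)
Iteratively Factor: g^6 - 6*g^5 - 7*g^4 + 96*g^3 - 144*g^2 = (g - 3)*(g^5 - 3*g^4 - 16*g^3 + 48*g^2) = (g - 3)^2*(g^4 - 16*g^2) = (g - 3)^2*(g + 4)*(g^3 - 4*g^2) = g*(g - 3)^2*(g + 4)*(g^2 - 4*g) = g*(g - 4)*(g - 3)^2*(g + 4)*(g)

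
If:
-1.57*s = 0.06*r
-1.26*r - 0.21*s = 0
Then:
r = 0.00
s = 0.00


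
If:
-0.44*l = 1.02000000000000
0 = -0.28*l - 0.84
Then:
No Solution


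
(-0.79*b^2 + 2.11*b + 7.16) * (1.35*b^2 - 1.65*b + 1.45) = -1.0665*b^4 + 4.152*b^3 + 5.039*b^2 - 8.7545*b + 10.382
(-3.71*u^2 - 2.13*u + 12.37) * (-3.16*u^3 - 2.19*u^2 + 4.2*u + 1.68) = 11.7236*u^5 + 14.8557*u^4 - 50.0065*u^3 - 42.2691*u^2 + 48.3756*u + 20.7816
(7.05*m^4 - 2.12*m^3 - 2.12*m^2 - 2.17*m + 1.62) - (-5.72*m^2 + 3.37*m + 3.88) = 7.05*m^4 - 2.12*m^3 + 3.6*m^2 - 5.54*m - 2.26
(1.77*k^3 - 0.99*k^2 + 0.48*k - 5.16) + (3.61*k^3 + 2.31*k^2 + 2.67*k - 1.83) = 5.38*k^3 + 1.32*k^2 + 3.15*k - 6.99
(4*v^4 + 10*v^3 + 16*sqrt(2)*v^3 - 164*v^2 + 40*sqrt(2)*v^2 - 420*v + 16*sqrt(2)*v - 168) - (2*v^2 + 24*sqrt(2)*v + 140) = 4*v^4 + 10*v^3 + 16*sqrt(2)*v^3 - 166*v^2 + 40*sqrt(2)*v^2 - 420*v - 8*sqrt(2)*v - 308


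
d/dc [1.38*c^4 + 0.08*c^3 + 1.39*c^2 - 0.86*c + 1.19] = 5.52*c^3 + 0.24*c^2 + 2.78*c - 0.86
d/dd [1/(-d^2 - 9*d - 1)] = (2*d + 9)/(d^2 + 9*d + 1)^2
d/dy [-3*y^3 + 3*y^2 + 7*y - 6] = -9*y^2 + 6*y + 7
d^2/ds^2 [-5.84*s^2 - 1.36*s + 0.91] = -11.6800000000000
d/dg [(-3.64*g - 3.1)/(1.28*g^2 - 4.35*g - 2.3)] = (4.6592*g^2 + 7.936*g - 5.113)/(1.6384*g^4 - 11.136*g^3 + 13.0345*g^2 + 20.01*g + 5.29)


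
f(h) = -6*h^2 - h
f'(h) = -12*h - 1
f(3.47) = -75.72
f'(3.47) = -42.64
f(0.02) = -0.02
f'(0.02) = -1.24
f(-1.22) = -7.71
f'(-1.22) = 13.64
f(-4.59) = -121.82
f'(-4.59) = 54.08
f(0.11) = -0.18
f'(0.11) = -2.32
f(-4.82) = -134.57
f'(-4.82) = 56.84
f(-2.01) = -22.23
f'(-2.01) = 23.12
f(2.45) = -38.46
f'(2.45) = -30.40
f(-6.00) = -210.00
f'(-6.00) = 71.00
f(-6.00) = -210.00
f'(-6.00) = 71.00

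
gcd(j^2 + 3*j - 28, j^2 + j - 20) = j - 4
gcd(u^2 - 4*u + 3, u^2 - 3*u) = u - 3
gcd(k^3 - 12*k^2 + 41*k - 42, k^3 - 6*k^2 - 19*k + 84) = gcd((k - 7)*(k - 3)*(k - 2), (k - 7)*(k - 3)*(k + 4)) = k^2 - 10*k + 21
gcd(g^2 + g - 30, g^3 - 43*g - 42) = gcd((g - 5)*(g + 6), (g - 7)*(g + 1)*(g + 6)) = g + 6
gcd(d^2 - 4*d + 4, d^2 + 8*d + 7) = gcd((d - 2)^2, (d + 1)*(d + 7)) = 1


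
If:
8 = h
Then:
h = 8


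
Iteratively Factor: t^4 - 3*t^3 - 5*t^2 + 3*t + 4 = (t + 1)*(t^3 - 4*t^2 - t + 4) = (t - 1)*(t + 1)*(t^2 - 3*t - 4) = (t - 4)*(t - 1)*(t + 1)*(t + 1)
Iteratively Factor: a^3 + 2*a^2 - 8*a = (a + 4)*(a^2 - 2*a) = a*(a + 4)*(a - 2)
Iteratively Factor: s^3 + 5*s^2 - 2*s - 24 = (s + 4)*(s^2 + s - 6) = (s + 3)*(s + 4)*(s - 2)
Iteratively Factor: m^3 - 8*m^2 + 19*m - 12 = (m - 4)*(m^2 - 4*m + 3) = (m - 4)*(m - 1)*(m - 3)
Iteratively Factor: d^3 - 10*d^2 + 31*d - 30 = (d - 5)*(d^2 - 5*d + 6) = (d - 5)*(d - 2)*(d - 3)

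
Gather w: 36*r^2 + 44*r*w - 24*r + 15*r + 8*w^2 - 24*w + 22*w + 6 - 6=36*r^2 - 9*r + 8*w^2 + w*(44*r - 2)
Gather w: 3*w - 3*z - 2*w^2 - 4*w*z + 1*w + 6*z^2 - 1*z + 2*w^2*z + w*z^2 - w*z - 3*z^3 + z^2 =w^2*(2*z - 2) + w*(z^2 - 5*z + 4) - 3*z^3 + 7*z^2 - 4*z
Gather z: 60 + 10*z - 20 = 10*z + 40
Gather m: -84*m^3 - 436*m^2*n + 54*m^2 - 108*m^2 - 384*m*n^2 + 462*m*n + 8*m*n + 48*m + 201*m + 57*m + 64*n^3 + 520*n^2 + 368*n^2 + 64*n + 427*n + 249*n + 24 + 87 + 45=-84*m^3 + m^2*(-436*n - 54) + m*(-384*n^2 + 470*n + 306) + 64*n^3 + 888*n^2 + 740*n + 156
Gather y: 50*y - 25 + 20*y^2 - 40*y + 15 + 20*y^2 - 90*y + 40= 40*y^2 - 80*y + 30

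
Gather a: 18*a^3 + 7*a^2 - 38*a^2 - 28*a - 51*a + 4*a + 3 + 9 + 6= 18*a^3 - 31*a^2 - 75*a + 18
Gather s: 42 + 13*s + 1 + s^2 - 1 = s^2 + 13*s + 42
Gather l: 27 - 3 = 24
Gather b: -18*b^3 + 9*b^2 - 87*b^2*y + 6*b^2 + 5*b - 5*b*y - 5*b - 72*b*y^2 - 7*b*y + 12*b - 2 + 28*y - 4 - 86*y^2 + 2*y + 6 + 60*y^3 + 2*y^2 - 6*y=-18*b^3 + b^2*(15 - 87*y) + b*(-72*y^2 - 12*y + 12) + 60*y^3 - 84*y^2 + 24*y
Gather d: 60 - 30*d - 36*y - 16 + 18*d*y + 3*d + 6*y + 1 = d*(18*y - 27) - 30*y + 45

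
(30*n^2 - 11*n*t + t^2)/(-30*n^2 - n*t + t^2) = (-5*n + t)/(5*n + t)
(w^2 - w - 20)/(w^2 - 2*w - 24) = (w - 5)/(w - 6)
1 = 1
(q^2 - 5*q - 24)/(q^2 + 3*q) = (q - 8)/q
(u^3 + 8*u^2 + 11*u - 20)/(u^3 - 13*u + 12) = (u + 5)/(u - 3)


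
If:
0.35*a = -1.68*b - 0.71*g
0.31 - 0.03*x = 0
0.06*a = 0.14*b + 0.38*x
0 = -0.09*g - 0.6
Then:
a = 48.46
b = -7.28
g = -6.67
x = 10.33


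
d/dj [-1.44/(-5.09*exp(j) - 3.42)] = -7.3296*exp(j)/(5.09*exp(j) + 3.42)^2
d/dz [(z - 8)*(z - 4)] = 2*z - 12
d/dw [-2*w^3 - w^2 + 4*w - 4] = -6*w^2 - 2*w + 4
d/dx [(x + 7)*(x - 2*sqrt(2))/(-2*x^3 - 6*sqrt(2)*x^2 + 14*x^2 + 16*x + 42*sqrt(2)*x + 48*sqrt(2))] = (-(x + 7)*(x - 2*sqrt(2))*(-3*x^2 - 6*sqrt(2)*x + 14*x + 8 + 21*sqrt(2)) + (2*x - 2*sqrt(2) + 7)*(-x^3 - 3*sqrt(2)*x^2 + 7*x^2 + 8*x + 21*sqrt(2)*x + 24*sqrt(2)))/(2*(-x^3 - 3*sqrt(2)*x^2 + 7*x^2 + 8*x + 21*sqrt(2)*x + 24*sqrt(2))^2)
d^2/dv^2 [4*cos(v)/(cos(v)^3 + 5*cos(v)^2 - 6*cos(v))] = 4*(-4*sin(v)^4 + 51*sin(v)^2 - 45*cos(v)/4 - 15*cos(3*v)/4 + 15)/((cos(v) - 1)^3*(cos(v) + 6)^3)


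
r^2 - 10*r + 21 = (r - 7)*(r - 3)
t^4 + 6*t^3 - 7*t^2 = t^2*(t - 1)*(t + 7)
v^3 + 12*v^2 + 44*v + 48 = (v + 2)*(v + 4)*(v + 6)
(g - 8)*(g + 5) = g^2 - 3*g - 40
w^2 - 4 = (w - 2)*(w + 2)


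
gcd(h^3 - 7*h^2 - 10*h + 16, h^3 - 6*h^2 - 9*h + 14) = h^2 + h - 2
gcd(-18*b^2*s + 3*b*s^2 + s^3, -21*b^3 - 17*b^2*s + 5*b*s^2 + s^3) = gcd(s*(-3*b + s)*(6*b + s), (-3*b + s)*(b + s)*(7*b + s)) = -3*b + s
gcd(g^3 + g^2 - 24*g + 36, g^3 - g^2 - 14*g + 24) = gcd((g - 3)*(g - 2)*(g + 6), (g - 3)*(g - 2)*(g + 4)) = g^2 - 5*g + 6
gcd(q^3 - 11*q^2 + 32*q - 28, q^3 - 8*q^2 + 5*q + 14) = q^2 - 9*q + 14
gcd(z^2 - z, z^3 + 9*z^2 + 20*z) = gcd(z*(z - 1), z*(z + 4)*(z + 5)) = z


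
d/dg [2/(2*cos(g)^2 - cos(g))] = 2*(-sin(g)/cos(g)^2 + 4*tan(g))/(2*cos(g) - 1)^2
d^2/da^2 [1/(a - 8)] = 2/(a - 8)^3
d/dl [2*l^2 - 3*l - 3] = 4*l - 3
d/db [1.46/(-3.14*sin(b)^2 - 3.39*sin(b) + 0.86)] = (9.1688*sin(b) + 4.9494)*cos(b)/(3.14*sin(b)^2 + 3.39*sin(b) - 0.86)^2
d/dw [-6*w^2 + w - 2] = 1 - 12*w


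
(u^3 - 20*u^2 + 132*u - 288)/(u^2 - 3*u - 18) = (u^2 - 14*u + 48)/(u + 3)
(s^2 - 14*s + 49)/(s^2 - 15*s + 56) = (s - 7)/(s - 8)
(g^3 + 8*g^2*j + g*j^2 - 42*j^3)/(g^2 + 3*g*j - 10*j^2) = (g^2 + 10*g*j + 21*j^2)/(g + 5*j)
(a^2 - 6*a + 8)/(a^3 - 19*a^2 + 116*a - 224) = (a - 2)/(a^2 - 15*a + 56)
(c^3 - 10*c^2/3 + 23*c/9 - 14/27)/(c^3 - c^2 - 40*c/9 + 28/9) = (c - 1/3)/(c + 2)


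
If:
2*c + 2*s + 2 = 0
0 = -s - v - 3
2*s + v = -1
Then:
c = -3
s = 2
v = -5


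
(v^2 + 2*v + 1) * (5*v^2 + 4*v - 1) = 5*v^4 + 14*v^3 + 12*v^2 + 2*v - 1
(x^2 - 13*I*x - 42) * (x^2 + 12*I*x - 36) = x^4 - I*x^3 + 78*x^2 - 36*I*x + 1512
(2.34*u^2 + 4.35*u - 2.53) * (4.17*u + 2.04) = 9.7578*u^3 + 22.9131*u^2 - 1.6761*u - 5.1612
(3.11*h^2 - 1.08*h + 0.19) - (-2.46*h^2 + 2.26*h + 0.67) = 5.57*h^2 - 3.34*h - 0.48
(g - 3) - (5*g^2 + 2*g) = -5*g^2 - g - 3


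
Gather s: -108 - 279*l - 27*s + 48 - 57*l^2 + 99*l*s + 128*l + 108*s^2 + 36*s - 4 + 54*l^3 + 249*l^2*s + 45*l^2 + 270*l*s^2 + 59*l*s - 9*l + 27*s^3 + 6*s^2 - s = 54*l^3 - 12*l^2 - 160*l + 27*s^3 + s^2*(270*l + 114) + s*(249*l^2 + 158*l + 8) - 64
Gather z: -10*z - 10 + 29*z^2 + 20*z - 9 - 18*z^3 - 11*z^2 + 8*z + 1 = -18*z^3 + 18*z^2 + 18*z - 18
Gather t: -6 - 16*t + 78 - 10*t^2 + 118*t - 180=-10*t^2 + 102*t - 108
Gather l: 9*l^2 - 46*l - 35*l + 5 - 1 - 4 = 9*l^2 - 81*l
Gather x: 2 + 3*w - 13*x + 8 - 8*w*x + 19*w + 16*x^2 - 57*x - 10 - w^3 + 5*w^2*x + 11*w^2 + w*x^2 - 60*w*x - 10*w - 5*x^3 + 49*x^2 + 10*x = -w^3 + 11*w^2 + 12*w - 5*x^3 + x^2*(w + 65) + x*(5*w^2 - 68*w - 60)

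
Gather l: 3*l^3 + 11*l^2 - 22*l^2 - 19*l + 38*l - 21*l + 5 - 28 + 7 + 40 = 3*l^3 - 11*l^2 - 2*l + 24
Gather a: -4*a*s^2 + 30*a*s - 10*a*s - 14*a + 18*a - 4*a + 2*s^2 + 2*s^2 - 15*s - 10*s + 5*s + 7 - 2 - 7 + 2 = a*(-4*s^2 + 20*s) + 4*s^2 - 20*s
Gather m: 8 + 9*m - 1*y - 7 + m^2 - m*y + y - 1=m^2 + m*(9 - y)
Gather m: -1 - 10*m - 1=-10*m - 2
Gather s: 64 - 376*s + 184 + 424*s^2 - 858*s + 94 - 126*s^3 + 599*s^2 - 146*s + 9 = -126*s^3 + 1023*s^2 - 1380*s + 351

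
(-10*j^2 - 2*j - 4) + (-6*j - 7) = -10*j^2 - 8*j - 11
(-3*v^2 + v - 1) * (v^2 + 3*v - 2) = -3*v^4 - 8*v^3 + 8*v^2 - 5*v + 2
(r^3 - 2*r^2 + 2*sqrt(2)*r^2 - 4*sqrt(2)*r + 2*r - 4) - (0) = r^3 - 2*r^2 + 2*sqrt(2)*r^2 - 4*sqrt(2)*r + 2*r - 4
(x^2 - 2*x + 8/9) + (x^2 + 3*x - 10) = 2*x^2 + x - 82/9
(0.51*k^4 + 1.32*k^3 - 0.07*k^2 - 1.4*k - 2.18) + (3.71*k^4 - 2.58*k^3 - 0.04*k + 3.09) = 4.22*k^4 - 1.26*k^3 - 0.07*k^2 - 1.44*k + 0.91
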